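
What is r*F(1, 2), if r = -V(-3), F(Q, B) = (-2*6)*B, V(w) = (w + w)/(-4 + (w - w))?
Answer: 36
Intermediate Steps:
V(w) = -w/2 (V(w) = (2*w)/(-4 + 0) = (2*w)/(-4) = (2*w)*(-1/4) = -w/2)
F(Q, B) = -12*B
r = -3/2 (r = -(-1)*(-3)/2 = -1*3/2 = -3/2 ≈ -1.5000)
r*F(1, 2) = -(-18)*2 = -3/2*(-24) = 36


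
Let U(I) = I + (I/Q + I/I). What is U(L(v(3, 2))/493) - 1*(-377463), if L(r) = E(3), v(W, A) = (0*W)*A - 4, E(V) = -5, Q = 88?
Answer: 16375897731/43384 ≈ 3.7746e+5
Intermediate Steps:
v(W, A) = -4 (v(W, A) = 0*A - 4 = 0 - 4 = -4)
L(r) = -5
U(I) = 1 + 89*I/88 (U(I) = I + (I/88 + I/I) = I + (I*(1/88) + 1) = I + (I/88 + 1) = I + (1 + I/88) = 1 + 89*I/88)
U(L(v(3, 2))/493) - 1*(-377463) = (1 + 89*(-5/493)/88) - 1*(-377463) = (1 + 89*(-5*1/493)/88) + 377463 = (1 + (89/88)*(-5/493)) + 377463 = (1 - 445/43384) + 377463 = 42939/43384 + 377463 = 16375897731/43384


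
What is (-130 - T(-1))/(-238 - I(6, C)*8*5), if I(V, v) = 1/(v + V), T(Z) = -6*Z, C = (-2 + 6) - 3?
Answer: 476/853 ≈ 0.55803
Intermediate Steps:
C = 1 (C = 4 - 3 = 1)
I(V, v) = 1/(V + v)
(-130 - T(-1))/(-238 - I(6, C)*8*5) = (-130 - (-6)*(-1))/(-238 - 8/(6 + 1)*5) = (-130 - 1*6)/(-238 - 8/7*5) = (-130 - 6)/(-238 - (⅐)*8*5) = -136/(-238 - 8*5/7) = -136/(-238 - 1*40/7) = -136/(-238 - 40/7) = -136/(-1706/7) = -136*(-7/1706) = 476/853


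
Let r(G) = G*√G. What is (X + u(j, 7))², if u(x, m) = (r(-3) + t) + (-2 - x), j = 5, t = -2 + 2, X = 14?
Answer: 22 - 42*I*√3 ≈ 22.0 - 72.746*I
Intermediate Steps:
t = 0
r(G) = G^(3/2)
u(x, m) = -2 - x - 3*I*√3 (u(x, m) = ((-3)^(3/2) + 0) + (-2 - x) = (-3*I*√3 + 0) + (-2 - x) = -3*I*√3 + (-2 - x) = -2 - x - 3*I*√3)
(X + u(j, 7))² = (14 + (-2 - 1*5 - 3*I*√3))² = (14 + (-2 - 5 - 3*I*√3))² = (14 + (-7 - 3*I*√3))² = (7 - 3*I*√3)²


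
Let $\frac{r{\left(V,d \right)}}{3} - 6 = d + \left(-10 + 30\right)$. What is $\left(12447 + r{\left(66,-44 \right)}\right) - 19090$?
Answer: $-6697$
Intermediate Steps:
$r{\left(V,d \right)} = 78 + 3 d$ ($r{\left(V,d \right)} = 18 + 3 \left(d + \left(-10 + 30\right)\right) = 18 + 3 \left(d + 20\right) = 18 + 3 \left(20 + d\right) = 18 + \left(60 + 3 d\right) = 78 + 3 d$)
$\left(12447 + r{\left(66,-44 \right)}\right) - 19090 = \left(12447 + \left(78 + 3 \left(-44\right)\right)\right) - 19090 = \left(12447 + \left(78 - 132\right)\right) - 19090 = \left(12447 - 54\right) - 19090 = 12393 - 19090 = -6697$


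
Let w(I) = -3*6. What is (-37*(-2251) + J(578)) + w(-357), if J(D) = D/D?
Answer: 83270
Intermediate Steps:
w(I) = -18
J(D) = 1
(-37*(-2251) + J(578)) + w(-357) = (-37*(-2251) + 1) - 18 = (83287 + 1) - 18 = 83288 - 18 = 83270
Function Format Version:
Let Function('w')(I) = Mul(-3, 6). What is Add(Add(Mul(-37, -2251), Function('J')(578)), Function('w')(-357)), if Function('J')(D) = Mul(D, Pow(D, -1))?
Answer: 83270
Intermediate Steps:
Function('w')(I) = -18
Function('J')(D) = 1
Add(Add(Mul(-37, -2251), Function('J')(578)), Function('w')(-357)) = Add(Add(Mul(-37, -2251), 1), -18) = Add(Add(83287, 1), -18) = Add(83288, -18) = 83270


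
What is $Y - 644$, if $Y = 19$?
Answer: $-625$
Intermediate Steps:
$Y - 644 = 19 - 644 = -625$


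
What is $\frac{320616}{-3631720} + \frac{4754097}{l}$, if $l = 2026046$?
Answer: $\frac{2076995799063}{919753972390} \approx 2.2582$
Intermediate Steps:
$\frac{320616}{-3631720} + \frac{4754097}{l} = \frac{320616}{-3631720} + \frac{4754097}{2026046} = 320616 \left(- \frac{1}{3631720}\right) + 4754097 \cdot \frac{1}{2026046} = - \frac{40077}{453965} + \frac{4754097}{2026046} = \frac{2076995799063}{919753972390}$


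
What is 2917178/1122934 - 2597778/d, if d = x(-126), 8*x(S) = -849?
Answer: 3889923768223/158895161 ≈ 24481.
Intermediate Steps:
x(S) = -849/8 (x(S) = (1/8)*(-849) = -849/8)
d = -849/8 ≈ -106.13
2917178/1122934 - 2597778/d = 2917178/1122934 - 2597778/(-849/8) = 2917178*(1/1122934) - 2597778*(-8/849) = 1458589/561467 + 6927408/283 = 3889923768223/158895161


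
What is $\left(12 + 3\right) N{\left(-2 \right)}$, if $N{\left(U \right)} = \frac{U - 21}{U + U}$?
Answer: $\frac{345}{4} \approx 86.25$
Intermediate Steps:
$N{\left(U \right)} = \frac{-21 + U}{2 U}$
$\left(12 + 3\right) N{\left(-2 \right)} = \left(12 + 3\right) \frac{-21 - 2}{2 \left(-2\right)} = 15 \cdot \frac{1}{2} \left(- \frac{1}{2}\right) \left(-23\right) = 15 \cdot \frac{23}{4} = \frac{345}{4}$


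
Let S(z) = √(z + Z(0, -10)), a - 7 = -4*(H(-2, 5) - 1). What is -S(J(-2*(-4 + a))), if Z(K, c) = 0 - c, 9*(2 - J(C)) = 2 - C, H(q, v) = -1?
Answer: -2*√21/3 ≈ -3.0550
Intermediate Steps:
a = 15 (a = 7 - 4*(-1 - 1) = 7 - 4*(-2) = 7 + 8 = 15)
J(C) = 16/9 + C/9 (J(C) = 2 - (2 - C)/9 = 2 + (-2/9 + C/9) = 16/9 + C/9)
Z(K, c) = -c
S(z) = √(10 + z) (S(z) = √(z - 1*(-10)) = √(z + 10) = √(10 + z))
-S(J(-2*(-4 + a))) = -√(10 + (16/9 + (-2*(-4 + 15))/9)) = -√(10 + (16/9 + (-2*11)/9)) = -√(10 + (16/9 + (⅑)*(-22))) = -√(10 + (16/9 - 22/9)) = -√(10 - ⅔) = -√(28/3) = -2*√21/3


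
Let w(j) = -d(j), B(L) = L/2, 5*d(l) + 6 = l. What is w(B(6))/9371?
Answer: 3/46855 ≈ 6.4027e-5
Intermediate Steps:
d(l) = -6/5 + l/5
B(L) = L/2 (B(L) = L*(1/2) = L/2)
w(j) = 6/5 - j/5 (w(j) = -(-6/5 + j/5) = 6/5 - j/5)
w(B(6))/9371 = (6/5 - 6/10)/9371 = (6/5 - 1/5*3)*(1/9371) = (6/5 - 3/5)*(1/9371) = (3/5)*(1/9371) = 3/46855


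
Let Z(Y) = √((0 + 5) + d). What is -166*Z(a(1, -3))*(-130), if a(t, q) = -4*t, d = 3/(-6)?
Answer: 32370*√2 ≈ 45778.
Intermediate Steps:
d = -½ (d = 3*(-⅙) = -½ ≈ -0.50000)
Z(Y) = 3*√2/2 (Z(Y) = √((0 + 5) - ½) = √(5 - ½) = √(9/2) = 3*√2/2)
-166*Z(a(1, -3))*(-130) = -249*√2*(-130) = 32370*√2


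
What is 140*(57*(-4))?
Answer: -31920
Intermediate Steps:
140*(57*(-4)) = 140*(-228) = -31920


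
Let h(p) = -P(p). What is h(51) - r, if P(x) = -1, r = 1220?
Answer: -1219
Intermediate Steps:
h(p) = 1 (h(p) = -1*(-1) = 1)
h(51) - r = 1 - 1*1220 = 1 - 1220 = -1219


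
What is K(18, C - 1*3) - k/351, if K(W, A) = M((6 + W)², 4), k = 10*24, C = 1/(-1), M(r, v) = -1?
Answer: -197/117 ≈ -1.6838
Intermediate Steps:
C = -1
k = 240
K(W, A) = -1
K(18, C - 1*3) - k/351 = -1 - 240/351 = -1 - 1*80/117 = -1 - 80/117 = -197/117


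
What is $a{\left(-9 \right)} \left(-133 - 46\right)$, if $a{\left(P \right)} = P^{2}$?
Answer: $-14499$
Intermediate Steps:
$a{\left(-9 \right)} \left(-133 - 46\right) = \left(-9\right)^{2} \left(-133 - 46\right) = 81 \left(-179\right) = -14499$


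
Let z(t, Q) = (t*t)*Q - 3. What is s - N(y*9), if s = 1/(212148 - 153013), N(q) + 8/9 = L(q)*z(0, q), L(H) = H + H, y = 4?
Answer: 115431529/532215 ≈ 216.89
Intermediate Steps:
L(H) = 2*H
z(t, Q) = -3 + Q*t² (z(t, Q) = t²*Q - 3 = Q*t² - 3 = -3 + Q*t²)
N(q) = -8/9 - 6*q (N(q) = -8/9 + (2*q)*(-3 + q*0²) = -8/9 + (2*q)*(-3 + q*0) = -8/9 + (2*q)*(-3 + 0) = -8/9 + (2*q)*(-3) = -8/9 - 6*q)
s = 1/59135 ≈ 1.6910e-5
s - N(y*9) = 1/59135 - (-8/9 - 24*9) = 1/59135 - (-8/9 - 6*36) = 1/59135 - (-8/9 - 216) = 1/59135 - 1*(-1952/9) = 1/59135 + 1952/9 = 115431529/532215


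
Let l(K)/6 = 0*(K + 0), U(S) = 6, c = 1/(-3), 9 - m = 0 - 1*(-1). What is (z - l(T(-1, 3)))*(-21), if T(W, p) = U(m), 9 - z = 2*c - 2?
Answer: -245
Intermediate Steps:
m = 8 (m = 9 - (0 - 1*(-1)) = 9 - (0 + 1) = 9 - 1*1 = 9 - 1 = 8)
c = -1/3 ≈ -0.33333
z = 35/3 (z = 9 - (2*(-1/3) - 2) = 9 - (-2/3 - 2) = 9 - 1*(-8/3) = 9 + 8/3 = 35/3 ≈ 11.667)
T(W, p) = 6
l(K) = 0 (l(K) = 6*(0*(K + 0)) = 6*(0*K) = 6*0 = 0)
(z - l(T(-1, 3)))*(-21) = (35/3 - 1*0)*(-21) = (35/3 + 0)*(-21) = (35/3)*(-21) = -245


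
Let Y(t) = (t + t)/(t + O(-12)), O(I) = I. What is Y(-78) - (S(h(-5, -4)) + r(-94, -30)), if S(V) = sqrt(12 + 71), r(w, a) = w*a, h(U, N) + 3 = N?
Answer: -42274/15 - sqrt(83) ≈ -2827.4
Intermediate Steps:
h(U, N) = -3 + N
r(w, a) = a*w
S(V) = sqrt(83)
Y(t) = 2*t/(-12 + t) (Y(t) = (t + t)/(t - 12) = (2*t)/(-12 + t) = 2*t/(-12 + t))
Y(-78) - (S(h(-5, -4)) + r(-94, -30)) = 2*(-78)/(-12 - 78) - (sqrt(83) - 30*(-94)) = 2*(-78)/(-90) - (sqrt(83) + 2820) = 2*(-78)*(-1/90) - (2820 + sqrt(83)) = 26/15 + (-2820 - sqrt(83)) = -42274/15 - sqrt(83)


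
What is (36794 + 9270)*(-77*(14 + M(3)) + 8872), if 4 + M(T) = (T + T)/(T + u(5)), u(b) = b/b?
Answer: 367890136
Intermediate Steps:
u(b) = 1
M(T) = -4 + 2*T/(1 + T) (M(T) = -4 + (T + T)/(T + 1) = -4 + (2*T)/(1 + T) = -4 + 2*T/(1 + T))
(36794 + 9270)*(-77*(14 + M(3)) + 8872) = (36794 + 9270)*(-77*(14 + 2*(-2 - 1*3)/(1 + 3)) + 8872) = 46064*(-77*(14 + 2*(-2 - 3)/4) + 8872) = 46064*(-77*(14 + 2*(1/4)*(-5)) + 8872) = 46064*(-77*(14 - 5/2) + 8872) = 46064*(-77*23/2 + 8872) = 46064*(-1771/2 + 8872) = 46064*(15973/2) = 367890136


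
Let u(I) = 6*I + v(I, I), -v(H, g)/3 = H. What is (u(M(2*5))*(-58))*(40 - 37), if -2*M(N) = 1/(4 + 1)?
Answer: 261/5 ≈ 52.200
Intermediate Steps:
M(N) = -⅒ (M(N) = -1/(2*(4 + 1)) = -½/5 = -½*⅕ = -⅒)
v(H, g) = -3*H
u(I) = 3*I (u(I) = 6*I - 3*I = 3*I)
(u(M(2*5))*(-58))*(40 - 37) = ((3*(-⅒))*(-58))*(40 - 37) = -3/10*(-58)*3 = (87/5)*3 = 261/5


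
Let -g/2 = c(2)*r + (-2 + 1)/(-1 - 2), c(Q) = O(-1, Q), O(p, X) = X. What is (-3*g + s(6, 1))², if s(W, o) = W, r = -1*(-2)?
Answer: 1024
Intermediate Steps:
r = 2
c(Q) = Q
g = -26/3 (g = -2*(2*2 + (-2 + 1)/(-1 - 2)) = -2*(4 - 1/(-3)) = -2*(4 - 1*(-⅓)) = -2*(4 + ⅓) = -2*13/3 = -26/3 ≈ -8.6667)
(-3*g + s(6, 1))² = (-3*(-26/3) + 6)² = (26 + 6)² = 32² = 1024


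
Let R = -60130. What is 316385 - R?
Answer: 376515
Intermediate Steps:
316385 - R = 316385 - 1*(-60130) = 316385 + 60130 = 376515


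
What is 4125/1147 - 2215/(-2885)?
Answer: 2888246/661819 ≈ 4.3641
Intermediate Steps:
4125/1147 - 2215/(-2885) = 4125*(1/1147) - 2215*(-1/2885) = 4125/1147 + 443/577 = 2888246/661819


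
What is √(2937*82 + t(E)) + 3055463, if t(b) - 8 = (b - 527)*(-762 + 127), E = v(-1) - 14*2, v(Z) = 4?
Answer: 3055463 + √590727 ≈ 3.0562e+6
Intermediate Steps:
E = -24 (E = 4 - 14*2 = 4 - 28 = -24)
t(b) = 334653 - 635*b (t(b) = 8 + (b - 527)*(-762 + 127) = 8 + (-527 + b)*(-635) = 8 + (334645 - 635*b) = 334653 - 635*b)
√(2937*82 + t(E)) + 3055463 = √(2937*82 + (334653 - 635*(-24))) + 3055463 = √(240834 + (334653 + 15240)) + 3055463 = √(240834 + 349893) + 3055463 = √590727 + 3055463 = 3055463 + √590727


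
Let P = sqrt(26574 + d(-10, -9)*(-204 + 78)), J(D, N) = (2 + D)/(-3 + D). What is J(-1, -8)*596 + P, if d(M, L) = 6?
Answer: -149 + sqrt(25818) ≈ 11.680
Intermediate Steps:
J(D, N) = (2 + D)/(-3 + D)
P = sqrt(25818) (P = sqrt(26574 + 6*(-204 + 78)) = sqrt(26574 + 6*(-126)) = sqrt(26574 - 756) = sqrt(25818) ≈ 160.68)
J(-1, -8)*596 + P = ((2 - 1)/(-3 - 1))*596 + sqrt(25818) = (1/(-4))*596 + sqrt(25818) = -1/4*1*596 + sqrt(25818) = -1/4*596 + sqrt(25818) = -149 + sqrt(25818)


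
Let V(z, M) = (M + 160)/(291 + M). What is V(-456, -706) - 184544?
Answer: -76585214/415 ≈ -1.8454e+5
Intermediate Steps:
V(z, M) = (160 + M)/(291 + M)
V(-456, -706) - 184544 = (160 - 706)/(291 - 706) - 184544 = -546/(-415) - 184544 = -1/415*(-546) - 184544 = 546/415 - 184544 = -76585214/415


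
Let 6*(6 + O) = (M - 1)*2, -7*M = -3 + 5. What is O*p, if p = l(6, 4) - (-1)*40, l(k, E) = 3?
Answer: -1935/7 ≈ -276.43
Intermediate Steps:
M = -2/7 (M = -(-3 + 5)/7 = -⅐*2 = -2/7 ≈ -0.28571)
O = -45/7 (O = -6 + ((-2/7 - 1)*2)/6 = -6 + (-9/7*2)/6 = -6 + (⅙)*(-18/7) = -6 - 3/7 = -45/7 ≈ -6.4286)
p = 43 (p = 3 - (-1)*40 = 3 - 1*(-40) = 3 + 40 = 43)
O*p = -45/7*43 = -1935/7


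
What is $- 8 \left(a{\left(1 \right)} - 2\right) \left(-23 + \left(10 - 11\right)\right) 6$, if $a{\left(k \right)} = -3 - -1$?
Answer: $-4608$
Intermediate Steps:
$a{\left(k \right)} = -2$ ($a{\left(k \right)} = -3 + 1 = -2$)
$- 8 \left(a{\left(1 \right)} - 2\right) \left(-23 + \left(10 - 11\right)\right) 6 = - 8 \left(-2 - 2\right) \left(-23 + \left(10 - 11\right)\right) 6 = - 8 \left(- 4 \left(-23 + \left(10 - 11\right)\right)\right) 6 = - 8 \left(- 4 \left(-23 - 1\right)\right) 6 = - 8 \left(\left(-4\right) \left(-24\right)\right) 6 = \left(-8\right) 96 \cdot 6 = \left(-768\right) 6 = -4608$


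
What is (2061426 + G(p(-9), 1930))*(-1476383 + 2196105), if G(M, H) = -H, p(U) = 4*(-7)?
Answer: 1482264580112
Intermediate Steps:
p(U) = -28
(2061426 + G(p(-9), 1930))*(-1476383 + 2196105) = (2061426 - 1*1930)*(-1476383 + 2196105) = (2061426 - 1930)*719722 = 2059496*719722 = 1482264580112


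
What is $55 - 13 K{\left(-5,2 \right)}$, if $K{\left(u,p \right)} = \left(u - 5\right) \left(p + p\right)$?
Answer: $575$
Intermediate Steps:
$K{\left(u,p \right)} = 2 p \left(-5 + u\right)$ ($K{\left(u,p \right)} = \left(-5 + u\right) 2 p = 2 p \left(-5 + u\right)$)
$55 - 13 K{\left(-5,2 \right)} = 55 - 13 \cdot 2 \cdot 2 \left(-5 - 5\right) = 55 - 13 \cdot 2 \cdot 2 \left(-10\right) = 55 - -520 = 55 + 520 = 575$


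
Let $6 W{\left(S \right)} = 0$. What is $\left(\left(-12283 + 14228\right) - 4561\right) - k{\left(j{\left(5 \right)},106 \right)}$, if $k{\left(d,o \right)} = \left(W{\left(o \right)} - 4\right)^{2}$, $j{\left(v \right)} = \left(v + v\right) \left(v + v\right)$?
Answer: $-2632$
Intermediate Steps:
$W{\left(S \right)} = 0$ ($W{\left(S \right)} = \frac{1}{6} \cdot 0 = 0$)
$j{\left(v \right)} = 4 v^{2}$ ($j{\left(v \right)} = 2 v 2 v = 4 v^{2}$)
$k{\left(d,o \right)} = 16$ ($k{\left(d,o \right)} = \left(0 - 4\right)^{2} = \left(-4\right)^{2} = 16$)
$\left(\left(-12283 + 14228\right) - 4561\right) - k{\left(j{\left(5 \right)},106 \right)} = \left(\left(-12283 + 14228\right) - 4561\right) - 16 = \left(1945 - 4561\right) - 16 = -2616 - 16 = -2632$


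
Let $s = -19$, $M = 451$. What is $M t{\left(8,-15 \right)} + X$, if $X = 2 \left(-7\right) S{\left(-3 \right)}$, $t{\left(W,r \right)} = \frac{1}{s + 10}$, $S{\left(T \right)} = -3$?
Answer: $- \frac{73}{9} \approx -8.1111$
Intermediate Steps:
$t{\left(W,r \right)} = - \frac{1}{9}$ ($t{\left(W,r \right)} = \frac{1}{-19 + 10} = \frac{1}{-9} = - \frac{1}{9}$)
$X = 42$ ($X = 2 \left(-7\right) \left(-3\right) = \left(-14\right) \left(-3\right) = 42$)
$M t{\left(8,-15 \right)} + X = 451 \left(- \frac{1}{9}\right) + 42 = - \frac{451}{9} + 42 = - \frac{73}{9}$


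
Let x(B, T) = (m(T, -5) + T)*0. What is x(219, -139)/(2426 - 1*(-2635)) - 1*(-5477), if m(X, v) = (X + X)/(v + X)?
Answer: 5477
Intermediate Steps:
m(X, v) = 2*X/(X + v) (m(X, v) = (2*X)/(X + v) = 2*X/(X + v))
x(B, T) = 0 (x(B, T) = (2*T/(T - 5) + T)*0 = (2*T/(-5 + T) + T)*0 = (T + 2*T/(-5 + T))*0 = 0)
x(219, -139)/(2426 - 1*(-2635)) - 1*(-5477) = 0/(2426 - 1*(-2635)) - 1*(-5477) = 0/(2426 + 2635) + 5477 = 0/5061 + 5477 = 0*(1/5061) + 5477 = 0 + 5477 = 5477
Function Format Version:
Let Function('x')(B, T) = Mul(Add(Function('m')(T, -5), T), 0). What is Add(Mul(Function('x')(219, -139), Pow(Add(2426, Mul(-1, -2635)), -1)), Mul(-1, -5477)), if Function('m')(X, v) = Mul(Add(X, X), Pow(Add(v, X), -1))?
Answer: 5477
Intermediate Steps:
Function('m')(X, v) = Mul(2, X, Pow(Add(X, v), -1)) (Function('m')(X, v) = Mul(Mul(2, X), Pow(Add(X, v), -1)) = Mul(2, X, Pow(Add(X, v), -1)))
Function('x')(B, T) = 0 (Function('x')(B, T) = Mul(Add(Mul(2, T, Pow(Add(T, -5), -1)), T), 0) = Mul(Add(Mul(2, T, Pow(Add(-5, T), -1)), T), 0) = Mul(Add(T, Mul(2, T, Pow(Add(-5, T), -1))), 0) = 0)
Add(Mul(Function('x')(219, -139), Pow(Add(2426, Mul(-1, -2635)), -1)), Mul(-1, -5477)) = Add(Mul(0, Pow(Add(2426, Mul(-1, -2635)), -1)), Mul(-1, -5477)) = Add(Mul(0, Pow(Add(2426, 2635), -1)), 5477) = Add(Mul(0, Pow(5061, -1)), 5477) = Add(Mul(0, Rational(1, 5061)), 5477) = Add(0, 5477) = 5477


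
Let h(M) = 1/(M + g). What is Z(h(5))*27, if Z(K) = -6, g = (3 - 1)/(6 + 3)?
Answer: -162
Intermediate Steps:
g = 2/9 ≈ 0.22222
h(M) = 1/(2/9 + M) (h(M) = 1/(M + 2/9) = 1/(2/9 + M))
Z(h(5))*27 = -6*27 = -162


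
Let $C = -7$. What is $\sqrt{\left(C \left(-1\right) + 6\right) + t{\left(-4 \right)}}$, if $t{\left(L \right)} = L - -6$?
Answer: $\sqrt{15} \approx 3.873$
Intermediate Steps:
$t{\left(L \right)} = 6 + L$ ($t{\left(L \right)} = L + 6 = 6 + L$)
$\sqrt{\left(C \left(-1\right) + 6\right) + t{\left(-4 \right)}} = \sqrt{\left(\left(-7\right) \left(-1\right) + 6\right) + \left(6 - 4\right)} = \sqrt{\left(7 + 6\right) + 2} = \sqrt{13 + 2} = \sqrt{15}$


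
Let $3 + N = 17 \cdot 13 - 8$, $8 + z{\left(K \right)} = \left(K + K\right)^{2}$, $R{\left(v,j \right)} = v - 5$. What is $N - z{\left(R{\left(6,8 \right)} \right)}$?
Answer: $214$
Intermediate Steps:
$R{\left(v,j \right)} = -5 + v$ ($R{\left(v,j \right)} = v - 5 = -5 + v$)
$z{\left(K \right)} = -8 + 4 K^{2}$ ($z{\left(K \right)} = -8 + \left(K + K\right)^{2} = -8 + \left(2 K\right)^{2} = -8 + 4 K^{2}$)
$N = 210$ ($N = -3 + \left(17 \cdot 13 - 8\right) = -3 + \left(221 - 8\right) = -3 + 213 = 210$)
$N - z{\left(R{\left(6,8 \right)} \right)} = 210 - \left(-8 + 4 \left(-5 + 6\right)^{2}\right) = 210 - \left(-8 + 4 \cdot 1^{2}\right) = 210 - \left(-8 + 4 \cdot 1\right) = 210 - \left(-8 + 4\right) = 210 - -4 = 210 + 4 = 214$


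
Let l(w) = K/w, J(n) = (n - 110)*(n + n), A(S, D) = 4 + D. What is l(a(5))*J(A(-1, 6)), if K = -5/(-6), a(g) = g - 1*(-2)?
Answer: -5000/21 ≈ -238.10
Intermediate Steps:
a(g) = 2 + g (a(g) = g + 2 = 2 + g)
K = 5/6 (K = -5*(-1/6) = 5/6 ≈ 0.83333)
J(n) = 2*n*(-110 + n) (J(n) = (-110 + n)*(2*n) = 2*n*(-110 + n))
l(w) = 5/(6*w)
l(a(5))*J(A(-1, 6)) = (5/(6*(2 + 5)))*(2*(4 + 6)*(-110 + (4 + 6))) = ((5/6)/7)*(2*10*(-110 + 10)) = ((5/6)*(1/7))*(2*10*(-100)) = (5/42)*(-2000) = -5000/21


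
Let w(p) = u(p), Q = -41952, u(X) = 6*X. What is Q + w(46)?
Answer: -41676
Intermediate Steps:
w(p) = 6*p
Q + w(46) = -41952 + 6*46 = -41952 + 276 = -41676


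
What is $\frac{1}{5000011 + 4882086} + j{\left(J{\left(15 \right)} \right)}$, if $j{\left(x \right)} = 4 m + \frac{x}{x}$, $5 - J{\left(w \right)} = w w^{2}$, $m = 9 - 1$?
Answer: $\frac{326109202}{9882097} \approx 33.0$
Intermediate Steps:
$m = 8$ ($m = 9 - 1 = 8$)
$J{\left(w \right)} = 5 - w^{3}$ ($J{\left(w \right)} = 5 - w w^{2} = 5 - w^{3}$)
$j{\left(x \right)} = 33$ ($j{\left(x \right)} = 4 \cdot 8 + \frac{x}{x} = 32 + 1 = 33$)
$\frac{1}{5000011 + 4882086} + j{\left(J{\left(15 \right)} \right)} = \frac{1}{5000011 + 4882086} + 33 = \frac{1}{9882097} + 33 = \frac{326109202}{9882097}$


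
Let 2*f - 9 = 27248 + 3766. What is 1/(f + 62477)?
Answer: 2/155977 ≈ 1.2822e-5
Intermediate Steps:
f = 31023/2 (f = 9/2 + (27248 + 3766)/2 = 9/2 + (½)*31014 = 9/2 + 15507 = 31023/2 ≈ 15512.)
1/(f + 62477) = 1/(31023/2 + 62477) = 1/(155977/2) = 2/155977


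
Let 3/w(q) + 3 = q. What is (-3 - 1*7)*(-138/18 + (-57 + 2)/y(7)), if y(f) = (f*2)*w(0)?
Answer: 785/21 ≈ 37.381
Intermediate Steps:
w(q) = 3/(-3 + q)
y(f) = -2*f (y(f) = (f*2)*(3/(-3 + 0)) = (2*f)*(3/(-3)) = (2*f)*(3*(-1/3)) = (2*f)*(-1) = -2*f)
(-3 - 1*7)*(-138/18 + (-57 + 2)/y(7)) = (-3 - 1*7)*(-138/18 + (-57 + 2)/((-2*7))) = (-3 - 7)*(-138*1/18 - 55/(-14)) = -10*(-23/3 - 55*(-1/14)) = -10*(-23/3 + 55/14) = -10*(-157/42) = 785/21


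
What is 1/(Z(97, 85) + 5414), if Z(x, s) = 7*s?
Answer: 1/6009 ≈ 0.00016642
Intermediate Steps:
1/(Z(97, 85) + 5414) = 1/(7*85 + 5414) = 1/(595 + 5414) = 1/6009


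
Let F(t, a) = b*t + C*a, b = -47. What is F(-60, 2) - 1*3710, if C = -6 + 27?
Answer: -848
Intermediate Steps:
C = 21
F(t, a) = -47*t + 21*a
F(-60, 2) - 1*3710 = (-47*(-60) + 21*2) - 1*3710 = (2820 + 42) - 3710 = 2862 - 3710 = -848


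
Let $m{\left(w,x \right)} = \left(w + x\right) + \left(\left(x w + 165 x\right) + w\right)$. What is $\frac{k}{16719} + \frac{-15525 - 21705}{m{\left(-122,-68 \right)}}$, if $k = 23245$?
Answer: $\frac{348834595}{27051342} \approx 12.895$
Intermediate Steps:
$m{\left(w,x \right)} = 2 w + 166 x + w x$ ($m{\left(w,x \right)} = \left(w + x\right) + \left(\left(w x + 165 x\right) + w\right) = \left(w + x\right) + \left(\left(165 x + w x\right) + w\right) = \left(w + x\right) + \left(w + 165 x + w x\right) = 2 w + 166 x + w x$)
$\frac{k}{16719} + \frac{-15525 - 21705}{m{\left(-122,-68 \right)}} = \frac{23245}{16719} + \frac{-15525 - 21705}{2 \left(-122\right) + 166 \left(-68\right) - -8296} = 23245 \cdot \frac{1}{16719} + \frac{-15525 - 21705}{-244 - 11288 + 8296} = \frac{23245}{16719} - \frac{37230}{-3236} = \frac{23245}{16719} - - \frac{18615}{1618} = \frac{23245}{16719} + \frac{18615}{1618} = \frac{348834595}{27051342}$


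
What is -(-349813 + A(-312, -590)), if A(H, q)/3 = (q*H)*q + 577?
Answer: 326169682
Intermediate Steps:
A(H, q) = 1731 + 3*H*q**2 (A(H, q) = 3*((q*H)*q + 577) = 3*((H*q)*q + 577) = 3*(H*q**2 + 577) = 3*(577 + H*q**2) = 1731 + 3*H*q**2)
-(-349813 + A(-312, -590)) = -(-349813 + (1731 + 3*(-312)*(-590)**2)) = -(-349813 + (1731 + 3*(-312)*348100)) = -(-349813 + (1731 - 325821600)) = -(-349813 - 325819869) = -1*(-326169682) = 326169682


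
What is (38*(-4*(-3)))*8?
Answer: 3648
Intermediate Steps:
(38*(-4*(-3)))*8 = (38*12)*8 = 456*8 = 3648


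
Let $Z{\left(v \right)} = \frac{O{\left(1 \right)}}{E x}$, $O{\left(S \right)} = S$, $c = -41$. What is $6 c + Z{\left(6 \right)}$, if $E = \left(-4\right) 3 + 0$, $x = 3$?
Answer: $- \frac{8857}{36} \approx -246.03$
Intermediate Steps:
$E = -12$ ($E = -12 + 0 = -12$)
$Z{\left(v \right)} = - \frac{1}{36}$ ($Z{\left(v \right)} = 1 \frac{1}{\left(-12\right) 3} = 1 \frac{1}{-36} = 1 \left(- \frac{1}{36}\right) = - \frac{1}{36}$)
$6 c + Z{\left(6 \right)} = 6 \left(-41\right) - \frac{1}{36} = -246 - \frac{1}{36} = - \frac{8857}{36}$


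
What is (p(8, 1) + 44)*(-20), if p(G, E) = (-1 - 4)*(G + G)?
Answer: 720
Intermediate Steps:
p(G, E) = -10*G
(p(8, 1) + 44)*(-20) = (-10*8 + 44)*(-20) = (-80 + 44)*(-20) = -36*(-20) = 720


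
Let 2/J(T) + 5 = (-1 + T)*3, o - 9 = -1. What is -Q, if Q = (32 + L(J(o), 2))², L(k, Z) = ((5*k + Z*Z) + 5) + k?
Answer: -27889/16 ≈ -1743.1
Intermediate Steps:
o = 8 (o = 9 - 1 = 8)
J(T) = 2/(-8 + 3*T) (J(T) = 2/(-5 + (-1 + T)*3) = 2/(-5 + (-3 + 3*T)) = 2/(-8 + 3*T))
L(k, Z) = 5 + Z² + 6*k (L(k, Z) = ((5*k + Z²) + 5) + k = ((Z² + 5*k) + 5) + k = (5 + Z² + 5*k) + k = 5 + Z² + 6*k)
Q = 27889/16 (Q = (32 + (5 + 2² + 6*(2/(-8 + 3*8))))² = (32 + (5 + 4 + 6*(2/(-8 + 24))))² = (32 + (5 + 4 + 6*(2/16)))² = (32 + (5 + 4 + 6*(2*(1/16))))² = (32 + (5 + 4 + 6*(⅛)))² = (32 + (5 + 4 + ¾))² = (32 + 39/4)² = (167/4)² = 27889/16 ≈ 1743.1)
-Q = -1*27889/16 = -27889/16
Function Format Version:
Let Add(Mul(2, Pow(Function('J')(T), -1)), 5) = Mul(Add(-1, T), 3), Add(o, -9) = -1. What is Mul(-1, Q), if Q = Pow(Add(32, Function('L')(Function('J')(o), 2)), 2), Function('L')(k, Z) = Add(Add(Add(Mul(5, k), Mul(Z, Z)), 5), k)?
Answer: Rational(-27889, 16) ≈ -1743.1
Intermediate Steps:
o = 8 (o = Add(9, -1) = 8)
Function('J')(T) = Mul(2, Pow(Add(-8, Mul(3, T)), -1)) (Function('J')(T) = Mul(2, Pow(Add(-5, Mul(Add(-1, T), 3)), -1)) = Mul(2, Pow(Add(-5, Add(-3, Mul(3, T))), -1)) = Mul(2, Pow(Add(-8, Mul(3, T)), -1)))
Function('L')(k, Z) = Add(5, Pow(Z, 2), Mul(6, k)) (Function('L')(k, Z) = Add(Add(Add(Mul(5, k), Pow(Z, 2)), 5), k) = Add(Add(Add(Pow(Z, 2), Mul(5, k)), 5), k) = Add(Add(5, Pow(Z, 2), Mul(5, k)), k) = Add(5, Pow(Z, 2), Mul(6, k)))
Q = Rational(27889, 16) (Q = Pow(Add(32, Add(5, Pow(2, 2), Mul(6, Mul(2, Pow(Add(-8, Mul(3, 8)), -1))))), 2) = Pow(Add(32, Add(5, 4, Mul(6, Mul(2, Pow(Add(-8, 24), -1))))), 2) = Pow(Add(32, Add(5, 4, Mul(6, Mul(2, Pow(16, -1))))), 2) = Pow(Add(32, Add(5, 4, Mul(6, Mul(2, Rational(1, 16))))), 2) = Pow(Add(32, Add(5, 4, Mul(6, Rational(1, 8)))), 2) = Pow(Add(32, Add(5, 4, Rational(3, 4))), 2) = Pow(Add(32, Rational(39, 4)), 2) = Pow(Rational(167, 4), 2) = Rational(27889, 16) ≈ 1743.1)
Mul(-1, Q) = Mul(-1, Rational(27889, 16)) = Rational(-27889, 16)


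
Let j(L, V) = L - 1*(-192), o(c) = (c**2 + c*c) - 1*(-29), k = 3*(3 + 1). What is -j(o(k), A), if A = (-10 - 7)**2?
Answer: -509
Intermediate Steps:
A = 289 (A = (-17)**2 = 289)
k = 12 (k = 3*4 = 12)
o(c) = 29 + 2*c**2 (o(c) = (c**2 + c**2) + 29 = 2*c**2 + 29 = 29 + 2*c**2)
j(L, V) = 192 + L (j(L, V) = L + 192 = 192 + L)
-j(o(k), A) = -(192 + (29 + 2*12**2)) = -(192 + (29 + 2*144)) = -(192 + (29 + 288)) = -(192 + 317) = -1*509 = -509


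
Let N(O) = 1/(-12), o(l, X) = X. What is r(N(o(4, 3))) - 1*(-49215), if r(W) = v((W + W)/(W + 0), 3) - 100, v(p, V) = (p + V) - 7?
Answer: 49113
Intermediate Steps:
v(p, V) = -7 + V + p (v(p, V) = (V + p) - 7 = -7 + V + p)
N(O) = -1/12
r(W) = -102 (r(W) = (-7 + 3 + (W + W)/(W + 0)) - 100 = (-7 + 3 + (2*W)/W) - 100 = (-7 + 3 + 2) - 100 = -2 - 100 = -102)
r(N(o(4, 3))) - 1*(-49215) = -102 - 1*(-49215) = -102 + 49215 = 49113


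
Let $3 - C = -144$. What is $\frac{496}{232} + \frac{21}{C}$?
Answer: $\frac{463}{203} \approx 2.2808$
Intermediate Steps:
$C = 147$ ($C = 3 - -144 = 3 + 144 = 147$)
$\frac{496}{232} + \frac{21}{C} = \frac{496}{232} + \frac{21}{147} = 496 \cdot \frac{1}{232} + 21 \cdot \frac{1}{147} = \frac{62}{29} + \frac{1}{7} = \frac{463}{203}$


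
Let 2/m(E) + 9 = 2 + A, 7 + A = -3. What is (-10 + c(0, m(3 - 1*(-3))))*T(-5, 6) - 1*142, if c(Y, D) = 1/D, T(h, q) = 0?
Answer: -142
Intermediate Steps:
A = -10 (A = -7 - 3 = -10)
m(E) = -2/17 (m(E) = 2/(-9 + (2 - 10)) = 2/(-9 - 8) = 2/(-17) = 2*(-1/17) = -2/17)
c(Y, D) = 1/D
(-10 + c(0, m(3 - 1*(-3))))*T(-5, 6) - 1*142 = (-10 + 1/(-2/17))*0 - 1*142 = (-10 - 17/2)*0 - 142 = -37/2*0 - 142 = 0 - 142 = -142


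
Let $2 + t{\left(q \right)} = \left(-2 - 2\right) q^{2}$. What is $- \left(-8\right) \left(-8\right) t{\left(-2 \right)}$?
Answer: $1152$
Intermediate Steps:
$t{\left(q \right)} = -2 - 4 q^{2}$ ($t{\left(q \right)} = -2 + \left(-2 - 2\right) q^{2} = -2 - 4 q^{2}$)
$- \left(-8\right) \left(-8\right) t{\left(-2 \right)} = - \left(-8\right) \left(-8\right) \left(-2 - 4 \left(-2\right)^{2}\right) = - 64 \left(-2 - 16\right) = - 64 \left(-18\right) = \left(-1\right) \left(-1152\right) = 1152$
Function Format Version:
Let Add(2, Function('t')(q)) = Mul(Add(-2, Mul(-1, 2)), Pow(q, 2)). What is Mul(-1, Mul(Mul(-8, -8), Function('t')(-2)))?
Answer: 1152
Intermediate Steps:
Function('t')(q) = Add(-2, Mul(-4, Pow(q, 2))) (Function('t')(q) = Add(-2, Mul(Add(-2, Mul(-1, 2)), Pow(q, 2))) = Add(-2, Mul(Add(-2, -2), Pow(q, 2))) = Add(-2, Mul(-4, Pow(q, 2))))
Mul(-1, Mul(Mul(-8, -8), Function('t')(-2))) = Mul(-1, Mul(Mul(-8, -8), Add(-2, Mul(-4, Pow(-2, 2))))) = Mul(-1, Mul(64, Add(-2, Mul(-4, 4)))) = Mul(-1, Mul(64, Add(-2, -16))) = Mul(-1, Mul(64, -18)) = Mul(-1, -1152) = 1152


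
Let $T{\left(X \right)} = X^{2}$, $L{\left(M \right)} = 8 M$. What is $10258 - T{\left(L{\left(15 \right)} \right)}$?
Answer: $-4142$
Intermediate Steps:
$10258 - T{\left(L{\left(15 \right)} \right)} = 10258 - \left(8 \cdot 15\right)^{2} = 10258 - 120^{2} = 10258 - 14400 = -4142$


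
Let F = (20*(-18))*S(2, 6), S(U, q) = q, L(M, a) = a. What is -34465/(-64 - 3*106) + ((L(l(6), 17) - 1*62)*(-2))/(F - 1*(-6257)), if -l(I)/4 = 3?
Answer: 141237485/1565054 ≈ 90.245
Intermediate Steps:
l(I) = -12 (l(I) = -4*3 = -12)
F = -2160 (F = (20*(-18))*6 = -360*6 = -2160)
-34465/(-64 - 3*106) + ((L(l(6), 17) - 1*62)*(-2))/(F - 1*(-6257)) = -34465/(-64 - 3*106) + ((17 - 1*62)*(-2))/(-2160 - 1*(-6257)) = -34465/(-64 - 318) + ((17 - 62)*(-2))/(-2160 + 6257) = -34465/(-382) - 45*(-2)/4097 = -34465*(-1/382) + 90*(1/4097) = 34465/382 + 90/4097 = 141237485/1565054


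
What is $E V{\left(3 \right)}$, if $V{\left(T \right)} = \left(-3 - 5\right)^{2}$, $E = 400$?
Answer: $25600$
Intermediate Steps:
$V{\left(T \right)} = 64$ ($V{\left(T \right)} = \left(-8\right)^{2} = 64$)
$E V{\left(3 \right)} = 400 \cdot 64 = 25600$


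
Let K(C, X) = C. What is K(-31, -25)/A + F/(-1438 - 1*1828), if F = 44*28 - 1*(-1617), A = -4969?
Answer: -14055435/16228754 ≈ -0.86608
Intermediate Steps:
F = 2849 (F = 1232 + 1617 = 2849)
K(-31, -25)/A + F/(-1438 - 1*1828) = -31/(-4969) + 2849/(-1438 - 1*1828) = -31*(-1/4969) + 2849/(-1438 - 1828) = 31/4969 + 2849/(-3266) = 31/4969 + 2849*(-1/3266) = 31/4969 - 2849/3266 = -14055435/16228754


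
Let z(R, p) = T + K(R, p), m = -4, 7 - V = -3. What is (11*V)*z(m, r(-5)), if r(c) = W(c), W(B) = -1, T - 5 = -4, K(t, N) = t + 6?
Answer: 330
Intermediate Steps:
V = 10 (V = 7 - 1*(-3) = 7 + 3 = 10)
K(t, N) = 6 + t
T = 1 (T = 5 - 4 = 1)
r(c) = -1
z(R, p) = 7 + R (z(R, p) = 1 + (6 + R) = 7 + R)
(11*V)*z(m, r(-5)) = (11*10)*(7 - 4) = 110*3 = 330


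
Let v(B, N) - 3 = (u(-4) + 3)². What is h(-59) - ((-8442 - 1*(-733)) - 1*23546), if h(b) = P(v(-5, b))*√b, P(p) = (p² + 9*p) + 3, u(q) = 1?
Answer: 31255 + 535*I*√59 ≈ 31255.0 + 4109.4*I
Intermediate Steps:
v(B, N) = 19 (v(B, N) = 3 + (1 + 3)² = 3 + 4² = 3 + 16 = 19)
P(p) = 3 + p² + 9*p
h(b) = 535*√b (h(b) = (3 + 19² + 9*19)*√b = (3 + 361 + 171)*√b = 535*√b)
h(-59) - ((-8442 - 1*(-733)) - 1*23546) = 535*√(-59) - ((-8442 - 1*(-733)) - 1*23546) = 535*(I*√59) - ((-8442 + 733) - 23546) = 535*I*√59 - (-7709 - 23546) = 535*I*√59 - 1*(-31255) = 535*I*√59 + 31255 = 31255 + 535*I*√59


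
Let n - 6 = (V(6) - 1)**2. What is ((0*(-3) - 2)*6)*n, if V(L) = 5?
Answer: -264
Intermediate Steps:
n = 22 (n = 6 + (5 - 1)**2 = 6 + 4**2 = 6 + 16 = 22)
((0*(-3) - 2)*6)*n = ((0*(-3) - 2)*6)*22 = ((0 - 2)*6)*22 = -2*6*22 = -12*22 = -264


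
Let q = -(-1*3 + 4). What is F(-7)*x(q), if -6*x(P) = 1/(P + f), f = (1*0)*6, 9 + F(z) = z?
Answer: -8/3 ≈ -2.6667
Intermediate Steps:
F(z) = -9 + z
f = 0 (f = 0*6 = 0)
q = -1 (q = -(-3 + 4) = -1*1 = -1)
x(P) = -1/(6*P) (x(P) = -1/(6*(P + 0)) = -1/(6*P))
F(-7)*x(q) = (-9 - 7)*(-⅙/(-1)) = -(-8)*(-1)/3 = -16*⅙ = -8/3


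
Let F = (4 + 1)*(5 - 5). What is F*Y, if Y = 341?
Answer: 0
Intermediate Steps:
F = 0 (F = 5*0 = 0)
F*Y = 0*341 = 0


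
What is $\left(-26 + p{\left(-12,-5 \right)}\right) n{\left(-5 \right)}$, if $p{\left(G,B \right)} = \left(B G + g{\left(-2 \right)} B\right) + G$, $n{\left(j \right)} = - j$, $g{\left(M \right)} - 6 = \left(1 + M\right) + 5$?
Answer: $-140$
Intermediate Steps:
$g{\left(M \right)} = 12 + M$ ($g{\left(M \right)} = 6 + \left(\left(1 + M\right) + 5\right) = 6 + \left(6 + M\right) = 12 + M$)
$p{\left(G,B \right)} = G + 10 B + B G$ ($p{\left(G,B \right)} = \left(B G + \left(12 - 2\right) B\right) + G = \left(B G + 10 B\right) + G = \left(10 B + B G\right) + G = G + 10 B + B G$)
$\left(-26 + p{\left(-12,-5 \right)}\right) n{\left(-5 \right)} = \left(-26 - 2\right) \left(\left(-1\right) \left(-5\right)\right) = \left(-26 - 2\right) 5 = \left(-28\right) 5 = -140$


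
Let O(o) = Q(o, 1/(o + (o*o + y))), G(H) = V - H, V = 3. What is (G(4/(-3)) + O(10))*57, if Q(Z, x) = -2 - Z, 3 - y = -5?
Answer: -437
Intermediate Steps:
y = 8 (y = 3 - 1*(-5) = 3 + 5 = 8)
G(H) = 3 - H
O(o) = -2 - o
(G(4/(-3)) + O(10))*57 = ((3 - 4/(-3)) + (-2 - 1*10))*57 = ((3 - 4*(-1)/3) + (-2 - 10))*57 = ((3 - 1*(-4/3)) - 12)*57 = ((3 + 4/3) - 12)*57 = (13/3 - 12)*57 = -23/3*57 = -437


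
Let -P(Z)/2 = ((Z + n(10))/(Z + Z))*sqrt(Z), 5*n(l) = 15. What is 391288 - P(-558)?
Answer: 391288 + 185*I*sqrt(62)/62 ≈ 3.9129e+5 + 23.495*I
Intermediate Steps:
n(l) = 3 (n(l) = (1/5)*15 = 3)
P(Z) = -(3 + Z)/sqrt(Z) (P(Z) = -2*(Z + 3)/(Z + Z)*sqrt(Z) = -2*(3 + Z)/((2*Z))*sqrt(Z) = -2*(3 + Z)*(1/(2*Z))*sqrt(Z) = -2*(3 + Z)/(2*Z)*sqrt(Z) = -(3 + Z)/sqrt(Z))
391288 - P(-558) = 391288 - (-3 - 1*(-558))/sqrt(-558) = 391288 - (-I*sqrt(62)/186)*(-3 + 558) = 391288 - (-I*sqrt(62)/186)*555 = 391288 - (-185)*I*sqrt(62)/62 = 391288 + 185*I*sqrt(62)/62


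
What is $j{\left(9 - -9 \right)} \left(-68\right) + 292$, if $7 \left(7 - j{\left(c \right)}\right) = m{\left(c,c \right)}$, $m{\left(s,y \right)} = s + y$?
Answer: $\frac{1160}{7} \approx 165.71$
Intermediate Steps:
$j{\left(c \right)} = 7 - \frac{2 c}{7}$ ($j{\left(c \right)} = 7 - \frac{c + c}{7} = 7 - \frac{2 c}{7}$)
$j{\left(9 - -9 \right)} \left(-68\right) + 292 = \left(7 - \frac{2 \left(9 - -9\right)}{7}\right) \left(-68\right) + 292 = \left(7 - \frac{2 \left(9 + 9\right)}{7}\right) \left(-68\right) + 292 = \left(7 - \frac{36}{7}\right) \left(-68\right) + 292 = \frac{13}{7} \left(-68\right) + 292 = - \frac{884}{7} + 292 = \frac{1160}{7}$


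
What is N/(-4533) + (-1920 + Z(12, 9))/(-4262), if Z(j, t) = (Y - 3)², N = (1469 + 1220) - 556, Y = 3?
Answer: -64581/3219941 ≈ -0.020057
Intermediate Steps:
N = 2133 (N = 2689 - 556 = 2133)
Z(j, t) = 0 (Z(j, t) = (3 - 3)² = 0² = 0)
N/(-4533) + (-1920 + Z(12, 9))/(-4262) = 2133/(-4533) + (-1920 + 0)/(-4262) = 2133*(-1/4533) - 1920*(-1/4262) = -711/1511 + 960/2131 = -64581/3219941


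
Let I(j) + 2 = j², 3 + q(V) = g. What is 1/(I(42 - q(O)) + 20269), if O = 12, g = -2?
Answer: 1/22476 ≈ 4.4492e-5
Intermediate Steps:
q(V) = -5 (q(V) = -3 - 2 = -5)
I(j) = -2 + j²
1/(I(42 - q(O)) + 20269) = 1/((-2 + (42 - 1*(-5))²) + 20269) = 1/((-2 + (42 + 5)²) + 20269) = 1/((-2 + 47²) + 20269) = 1/((-2 + 2209) + 20269) = 1/(2207 + 20269) = 1/22476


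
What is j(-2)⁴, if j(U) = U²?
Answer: 256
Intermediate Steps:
j(-2)⁴ = ((-2)²)⁴ = 4⁴ = 256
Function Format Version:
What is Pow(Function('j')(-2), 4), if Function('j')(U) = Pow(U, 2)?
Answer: 256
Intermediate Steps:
Pow(Function('j')(-2), 4) = Pow(Pow(-2, 2), 4) = Pow(4, 4) = 256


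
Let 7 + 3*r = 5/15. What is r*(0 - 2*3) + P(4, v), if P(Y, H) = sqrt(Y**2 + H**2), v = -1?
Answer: 40/3 + sqrt(17) ≈ 17.456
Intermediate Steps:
r = -20/9 (r = -7/3 + (5/15)/3 = -7/3 + (5*(1/15))/3 = -7/3 + (1/3)*(1/3) = -7/3 + 1/9 = -20/9 ≈ -2.2222)
P(Y, H) = sqrt(H**2 + Y**2)
r*(0 - 2*3) + P(4, v) = -20*(0 - 2*3)/9 + sqrt((-1)**2 + 4**2) = -20*(0 - 6)/9 + sqrt(1 + 16) = -20/9*(-6) + sqrt(17) = 40/3 + sqrt(17)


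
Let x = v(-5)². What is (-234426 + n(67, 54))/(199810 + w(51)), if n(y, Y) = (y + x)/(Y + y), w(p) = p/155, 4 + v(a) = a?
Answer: -4396636690/3747442721 ≈ -1.1732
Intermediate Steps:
v(a) = -4 + a
w(p) = p/155 (w(p) = p*(1/155) = p/155)
x = 81 (x = (-4 - 5)² = (-9)² = 81)
n(y, Y) = (81 + y)/(Y + y) (n(y, Y) = (y + 81)/(Y + y) = (81 + y)/(Y + y))
(-234426 + n(67, 54))/(199810 + w(51)) = (-234426 + (81 + 67)/(54 + 67))/(199810 + (1/155)*51) = (-234426 + 148/121)/(199810 + 51/155) = (-234426 + (1/121)*148)/(30970601/155) = (-234426 + 148/121)*(155/30970601) = -28365398/121*155/30970601 = -4396636690/3747442721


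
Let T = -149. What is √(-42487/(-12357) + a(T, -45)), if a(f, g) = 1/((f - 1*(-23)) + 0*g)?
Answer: √11407199790/57666 ≈ 1.8521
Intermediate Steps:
a(f, g) = 1/(23 + f) (a(f, g) = 1/((f + 23) + 0) = 1/((23 + f) + 0) = 1/(23 + f))
√(-42487/(-12357) + a(T, -45)) = √(-42487/(-12357) + 1/(23 - 149)) = √(-42487*(-1/12357) + 1/(-126)) = √(42487/12357 - 1/126) = √(197815/57666) = √11407199790/57666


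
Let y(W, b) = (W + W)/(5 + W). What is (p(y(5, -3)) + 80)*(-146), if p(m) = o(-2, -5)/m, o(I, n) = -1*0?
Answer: -11680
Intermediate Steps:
o(I, n) = 0
y(W, b) = 2*W/(5 + W) (y(W, b) = (2*W)/(5 + W) = 2*W/(5 + W))
p(m) = 0 (p(m) = 0/m = 0)
(p(y(5, -3)) + 80)*(-146) = (0 + 80)*(-146) = 80*(-146) = -11680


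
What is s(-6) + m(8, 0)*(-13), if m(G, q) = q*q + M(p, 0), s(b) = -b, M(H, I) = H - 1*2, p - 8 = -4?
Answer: -20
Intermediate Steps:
p = 4 (p = 8 - 4 = 4)
M(H, I) = -2 + H (M(H, I) = H - 2 = -2 + H)
m(G, q) = 2 + q**2 (m(G, q) = q*q + (-2 + 4) = q**2 + 2 = 2 + q**2)
s(-6) + m(8, 0)*(-13) = -1*(-6) + (2 + 0**2)*(-13) = 6 + (2 + 0)*(-13) = 6 + 2*(-13) = 6 - 26 = -20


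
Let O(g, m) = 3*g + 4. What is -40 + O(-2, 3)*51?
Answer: -142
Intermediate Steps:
O(g, m) = 4 + 3*g
-40 + O(-2, 3)*51 = -40 + (4 + 3*(-2))*51 = -40 + (4 - 6)*51 = -40 - 2*51 = -40 - 102 = -142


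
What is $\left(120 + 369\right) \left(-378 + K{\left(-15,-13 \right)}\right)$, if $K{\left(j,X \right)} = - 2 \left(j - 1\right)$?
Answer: $-169194$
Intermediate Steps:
$K{\left(j,X \right)} = 2 - 2 j$ ($K{\left(j,X \right)} = - 2 \left(-1 + j\right) = 2 - 2 j$)
$\left(120 + 369\right) \left(-378 + K{\left(-15,-13 \right)}\right) = \left(120 + 369\right) \left(-378 + \left(2 - -30\right)\right) = 489 \left(-378 + \left(2 + 30\right)\right) = 489 \left(-378 + 32\right) = 489 \left(-346\right) = -169194$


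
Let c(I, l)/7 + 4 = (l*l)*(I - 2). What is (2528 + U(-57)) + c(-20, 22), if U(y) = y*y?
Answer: -68787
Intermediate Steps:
c(I, l) = -28 + 7*l**2*(-2 + I) (c(I, l) = -28 + 7*((l*l)*(I - 2)) = -28 + 7*(l**2*(-2 + I)) = -28 + 7*l**2*(-2 + I))
U(y) = y**2
(2528 + U(-57)) + c(-20, 22) = (2528 + (-57)**2) + (-28 - 14*22**2 + 7*(-20)*22**2) = (2528 + 3249) + (-28 - 14*484 + 7*(-20)*484) = 5777 + (-28 - 6776 - 67760) = 5777 - 74564 = -68787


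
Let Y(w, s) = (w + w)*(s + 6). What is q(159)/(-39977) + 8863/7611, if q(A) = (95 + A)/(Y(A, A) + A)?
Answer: 2071922530865/1779239988407 ≈ 1.1645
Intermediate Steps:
Y(w, s) = 2*w*(6 + s) (Y(w, s) = (2*w)*(6 + s) = 2*w*(6 + s))
q(A) = (95 + A)/(A + 2*A*(6 + A)) (q(A) = (95 + A)/(2*A*(6 + A) + A) = (95 + A)/(A + 2*A*(6 + A)))
q(159)/(-39977) + 8863/7611 = ((95 + 159)/(159*(13 + 2*159)))/(-39977) + 8863/7611 = ((1/159)*254/(13 + 318))*(-1/39977) + 8863*(1/7611) = ((1/159)*254/331)*(-1/39977) + 8863/7611 = ((1/159)*(1/331)*254)*(-1/39977) + 8863/7611 = (254/52629)*(-1/39977) + 8863/7611 = -254/2103949533 + 8863/7611 = 2071922530865/1779239988407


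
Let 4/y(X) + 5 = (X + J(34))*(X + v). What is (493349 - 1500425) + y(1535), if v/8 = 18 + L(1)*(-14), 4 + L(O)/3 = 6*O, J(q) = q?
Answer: -795578962162/789989 ≈ -1.0071e+6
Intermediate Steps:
L(O) = -12 + 18*O (L(O) = -12 + 3*(6*O) = -12 + 18*O)
v = -528 (v = 8*(18 + (-12 + 18*1)*(-14)) = 8*(18 + (-12 + 18)*(-14)) = 8*(18 + 6*(-14)) = 8*(18 - 84) = 8*(-66) = -528)
y(X) = 4/(-5 + (-528 + X)*(34 + X)) (y(X) = 4/(-5 + (X + 34)*(X - 528)) = 4/(-5 + (34 + X)*(-528 + X)) = 4/(-5 + (-528 + X)*(34 + X)))
(493349 - 1500425) + y(1535) = (493349 - 1500425) + 4/(-17957 + 1535**2 - 494*1535) = -1007076 + 4/(-17957 + 2356225 - 758290) = -1007076 + 4/1579978 = -1007076 + 4*(1/1579978) = -1007076 + 2/789989 = -795578962162/789989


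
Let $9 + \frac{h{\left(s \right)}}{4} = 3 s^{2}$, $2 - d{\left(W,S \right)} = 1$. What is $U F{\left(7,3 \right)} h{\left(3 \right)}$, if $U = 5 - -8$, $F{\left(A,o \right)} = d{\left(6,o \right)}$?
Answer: $936$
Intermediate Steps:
$d{\left(W,S \right)} = 1$ ($d{\left(W,S \right)} = 2 - 1 = 1$)
$h{\left(s \right)} = -36 + 12 s^{2}$ ($h{\left(s \right)} = -36 + 4 \cdot 3 s^{2} = -36 + 12 s^{2}$)
$F{\left(A,o \right)} = 1$
$U = 13$ ($U = 5 + 8 = 13$)
$U F{\left(7,3 \right)} h{\left(3 \right)} = 13 \cdot 1 \left(-36 + 12 \cdot 3^{2}\right) = 13 \left(-36 + 12 \cdot 9\right) = 13 \left(-36 + 108\right) = 13 \cdot 72 = 936$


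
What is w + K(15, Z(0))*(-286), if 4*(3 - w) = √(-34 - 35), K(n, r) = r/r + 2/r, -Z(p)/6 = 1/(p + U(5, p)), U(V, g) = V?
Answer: 581/3 - I*√69/4 ≈ 193.67 - 2.0767*I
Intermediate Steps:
Z(p) = -6/(5 + p) (Z(p) = -6/(p + 5) = -6/(5 + p))
K(n, r) = 1 + 2/r
w = 3 - I*√69/4 (w = 3 - √(-34 - 35)/4 = 3 - I*√69/4 ≈ 3.0 - 2.0767*I)
w + K(15, Z(0))*(-286) = (3 - I*√69/4) + ((2 - 6/(5 + 0))/((-6/(5 + 0))))*(-286) = (3 - I*√69/4) + ((2 - 6/5)/((-6/5)))*(-286) = (3 - I*√69/4) + ((2 - 6*⅕)/((-6*⅕)))*(-286) = (3 - I*√69/4) + ((2 - 6/5)/(-6/5))*(-286) = (3 - I*√69/4) - ⅚*⅘*(-286) = (3 - I*√69/4) - ⅔*(-286) = (3 - I*√69/4) + 572/3 = 581/3 - I*√69/4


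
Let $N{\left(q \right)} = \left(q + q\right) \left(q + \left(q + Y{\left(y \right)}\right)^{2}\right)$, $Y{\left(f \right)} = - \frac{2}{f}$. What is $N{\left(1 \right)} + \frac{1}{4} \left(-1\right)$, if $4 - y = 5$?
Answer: $\frac{79}{4} \approx 19.75$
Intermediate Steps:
$y = -1$ ($y = 4 - 5 = -1$)
$N{\left(q \right)} = 2 q \left(q + \left(2 + q\right)^{2}\right)$ ($N{\left(q \right)} = \left(q + q\right) \left(q + \left(q - \frac{2}{-1}\right)^{2}\right) = 2 q \left(q + \left(q - -2\right)^{2}\right) = 2 q \left(q + \left(q + 2\right)^{2}\right) = 2 q \left(q + \left(2 + q\right)^{2}\right)$)
$N{\left(1 \right)} + \frac{1}{4} \left(-1\right) = 2 \cdot 1 \left(1 + \left(2 + 1\right)^{2}\right) + \frac{1}{4} \left(-1\right) = 2 \cdot 1 \left(1 + 3^{2}\right) + \frac{1}{4} \left(-1\right) = 2 \cdot 1 \left(1 + 9\right) - \frac{1}{4} = 2 \cdot 1 \cdot 10 - \frac{1}{4} = 20 - \frac{1}{4} = \frac{79}{4}$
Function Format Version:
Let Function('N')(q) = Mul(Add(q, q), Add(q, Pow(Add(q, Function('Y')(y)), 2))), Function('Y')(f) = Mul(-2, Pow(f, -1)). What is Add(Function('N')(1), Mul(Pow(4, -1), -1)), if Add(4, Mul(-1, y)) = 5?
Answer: Rational(79, 4) ≈ 19.750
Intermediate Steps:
y = -1 (y = Add(4, Mul(-1, 5)) = Add(4, -5) = -1)
Function('N')(q) = Mul(2, q, Add(q, Pow(Add(2, q), 2))) (Function('N')(q) = Mul(Add(q, q), Add(q, Pow(Add(q, Mul(-2, Pow(-1, -1))), 2))) = Mul(Mul(2, q), Add(q, Pow(Add(q, Mul(-2, -1)), 2))) = Mul(Mul(2, q), Add(q, Pow(Add(q, 2), 2))) = Mul(Mul(2, q), Add(q, Pow(Add(2, q), 2))) = Mul(2, q, Add(q, Pow(Add(2, q), 2))))
Add(Function('N')(1), Mul(Pow(4, -1), -1)) = Add(Mul(2, 1, Add(1, Pow(Add(2, 1), 2))), Mul(Pow(4, -1), -1)) = Add(Mul(2, 1, Add(1, Pow(3, 2))), Mul(Rational(1, 4), -1)) = Add(Mul(2, 1, Add(1, 9)), Rational(-1, 4)) = Add(Mul(2, 1, 10), Rational(-1, 4)) = Add(20, Rational(-1, 4)) = Rational(79, 4)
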